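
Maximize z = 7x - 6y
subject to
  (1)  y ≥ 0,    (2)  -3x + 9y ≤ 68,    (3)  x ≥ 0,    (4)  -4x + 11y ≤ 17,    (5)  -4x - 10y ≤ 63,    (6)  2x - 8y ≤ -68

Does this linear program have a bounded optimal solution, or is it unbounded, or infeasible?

From the feasible point (595/3, 221/3), moving in the direction (9, 3) keeps every constraint satisfied while z increases without bound.

unbounded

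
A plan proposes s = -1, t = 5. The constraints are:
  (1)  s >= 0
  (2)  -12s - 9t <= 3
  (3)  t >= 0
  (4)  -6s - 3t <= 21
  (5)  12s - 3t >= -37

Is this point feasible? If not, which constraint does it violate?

not feasible — violates (1)

Constraint (1): s = -1, which is not ≥ 0. All other constraints are satisfied.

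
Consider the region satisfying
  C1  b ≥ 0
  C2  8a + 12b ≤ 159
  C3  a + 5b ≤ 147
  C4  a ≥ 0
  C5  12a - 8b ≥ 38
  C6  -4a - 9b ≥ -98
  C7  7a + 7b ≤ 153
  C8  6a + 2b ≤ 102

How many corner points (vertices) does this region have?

Intersecting each pair of boundary lines and keeping only the points that satisfy every inequality leaves:
  (19/6, 0)
  (17, 0)
  (85/8, 37/6)
  (453/28, 69/28)
  (563/70, 256/35)

5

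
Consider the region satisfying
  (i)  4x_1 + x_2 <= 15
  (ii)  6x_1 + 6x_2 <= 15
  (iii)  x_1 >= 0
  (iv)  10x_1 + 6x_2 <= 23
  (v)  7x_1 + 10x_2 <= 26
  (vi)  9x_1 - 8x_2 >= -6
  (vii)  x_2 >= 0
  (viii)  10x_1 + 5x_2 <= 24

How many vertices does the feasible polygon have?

Pairwise boundary intersections that survive every other constraint:
  (2, 1/2)
  (14/17, 57/34)
  (0, 3/4)
  (0, 0)
  (23/10, 0)

5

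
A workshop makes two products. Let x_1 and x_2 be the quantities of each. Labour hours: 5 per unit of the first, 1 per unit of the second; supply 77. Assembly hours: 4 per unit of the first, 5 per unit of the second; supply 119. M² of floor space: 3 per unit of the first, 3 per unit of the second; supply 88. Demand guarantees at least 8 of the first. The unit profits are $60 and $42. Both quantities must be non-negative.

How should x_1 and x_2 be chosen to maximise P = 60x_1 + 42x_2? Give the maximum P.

x_1 = 38/3, x_2 = 41/3, maximum P = 1334

Feasible corners and P = 60x_1 + 42x_2:
  (77/5, 0) → P = 924
  (8, 0) → P = 480
  (38/3, 41/3) → P = 1334
  (8, 87/5) → P = 6054/5

At the optimal vertex, 5x_1 + x_2 = 77 and 4x_1 + 5x_2 = 119.
Solving simultaneously gives x_1 = 38/3, x_2 = 41/3.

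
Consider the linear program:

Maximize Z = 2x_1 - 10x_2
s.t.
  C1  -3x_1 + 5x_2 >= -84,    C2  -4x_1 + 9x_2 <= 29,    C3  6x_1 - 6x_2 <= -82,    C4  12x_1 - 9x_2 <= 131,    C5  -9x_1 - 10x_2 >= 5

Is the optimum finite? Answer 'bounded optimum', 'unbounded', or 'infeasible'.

From the feasible point (-457/6, -125/2), moving in the direction (-5, -3) keeps every constraint satisfied while Z increases without bound.

unbounded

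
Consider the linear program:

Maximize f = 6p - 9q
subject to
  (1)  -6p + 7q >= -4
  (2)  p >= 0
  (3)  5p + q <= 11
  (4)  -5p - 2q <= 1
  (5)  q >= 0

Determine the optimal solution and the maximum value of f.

p = 2/3, q = 0, maximum f = 4

Corner points and f = 6p - 9q:
  (81/41, 46/41) → f = 72/41
  (2/3, 0) → f = 4
  (0, 11) → f = -99
  (0, 0) → f = 0

The optimum lies where -6p + 7q = -4 and q = 0.
Solving simultaneously gives p = 2/3, q = 0.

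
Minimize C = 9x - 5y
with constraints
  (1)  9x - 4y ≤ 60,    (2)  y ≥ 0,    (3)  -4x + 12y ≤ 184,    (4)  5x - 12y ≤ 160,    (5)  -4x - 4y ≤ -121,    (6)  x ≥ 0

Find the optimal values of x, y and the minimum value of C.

x = 179/16, y = 305/16, minimum C = 43/8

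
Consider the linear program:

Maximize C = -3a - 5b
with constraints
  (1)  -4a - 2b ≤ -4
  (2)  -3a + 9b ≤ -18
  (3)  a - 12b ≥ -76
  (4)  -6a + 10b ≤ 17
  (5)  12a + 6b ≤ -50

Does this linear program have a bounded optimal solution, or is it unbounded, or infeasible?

infeasible

Constraints -4a - 2b ≤ -4 and 12a + 6b ≤ -50 have parallel boundaries but demand opposite sides — no point can satisfy both, so the region is empty.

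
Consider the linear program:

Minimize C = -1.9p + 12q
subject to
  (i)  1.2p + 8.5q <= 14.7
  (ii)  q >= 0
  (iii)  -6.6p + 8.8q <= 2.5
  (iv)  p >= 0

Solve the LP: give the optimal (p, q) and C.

p = 12.25, q = 0, minimum C = -23.275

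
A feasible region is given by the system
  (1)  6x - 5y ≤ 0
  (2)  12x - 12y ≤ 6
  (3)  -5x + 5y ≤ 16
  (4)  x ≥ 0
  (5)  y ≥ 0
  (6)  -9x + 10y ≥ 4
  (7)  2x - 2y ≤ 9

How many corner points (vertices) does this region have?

The feasible vertices (each the meet of two boundaries and inside every other half-plane) are:
  (16, 96/5)
  (4/3, 8/5)
  (0, 16/5)
  (0, 2/5)

4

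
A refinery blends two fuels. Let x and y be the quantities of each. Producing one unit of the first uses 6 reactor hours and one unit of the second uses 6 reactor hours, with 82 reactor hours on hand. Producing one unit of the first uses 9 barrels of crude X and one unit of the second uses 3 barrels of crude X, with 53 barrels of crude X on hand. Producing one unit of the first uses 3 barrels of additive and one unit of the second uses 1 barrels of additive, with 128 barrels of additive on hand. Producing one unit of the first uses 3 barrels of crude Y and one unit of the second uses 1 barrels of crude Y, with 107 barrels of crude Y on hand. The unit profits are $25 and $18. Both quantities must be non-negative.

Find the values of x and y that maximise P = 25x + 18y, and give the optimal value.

x = 2, y = 35/3, maximum P = 260

Corner points and P = 25x + 18y:
  (0, 0) → P = 0
  (0, 41/3) → P = 246
  (53/9, 0) → P = 1325/9
  (2, 35/3) → P = 260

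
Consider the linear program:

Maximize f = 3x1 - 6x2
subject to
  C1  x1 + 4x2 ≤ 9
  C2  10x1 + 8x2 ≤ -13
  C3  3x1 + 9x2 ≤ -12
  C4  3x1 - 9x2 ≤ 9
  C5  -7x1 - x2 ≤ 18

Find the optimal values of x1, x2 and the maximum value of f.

Feasible corners and f = 3x1 - 6x2:
  (-1/2, -7/6) → f = 11/2
  (-5/2, -1/2) → f = -9/2
  (-51/22, -39/22) → f = 81/22

At the optimal vertex, 3x1 + 9x2 = -12 and 3x1 - 9x2 = 9.
Solving simultaneously gives x1 = -1/2, x2 = -7/6.

x1 = -1/2, x2 = -7/6, maximum f = 11/2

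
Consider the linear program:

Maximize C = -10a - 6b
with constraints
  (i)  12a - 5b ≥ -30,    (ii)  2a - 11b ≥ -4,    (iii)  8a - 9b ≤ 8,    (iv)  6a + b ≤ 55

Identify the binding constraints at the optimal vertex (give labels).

(i) and (iii)

Extreme points and C = -10a - 6b:
  (-155/61, -6/61) → C = 26
  (-155/34, -84/17) → C = 1279/17
  (62/35, 24/35) → C = -764/35

The maximum is at (-155/34, -84/17). Substituting into each constraint, equality holds for (i) and (iii); the remaining constraints have slack.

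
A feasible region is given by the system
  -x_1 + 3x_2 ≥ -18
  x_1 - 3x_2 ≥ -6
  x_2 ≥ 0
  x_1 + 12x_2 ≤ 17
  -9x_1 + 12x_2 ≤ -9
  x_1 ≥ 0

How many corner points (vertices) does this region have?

3

Intersecting each pair of boundary lines and keeping only the points that satisfy every inequality leaves:
  (17, 0)
  (1, 0)
  (13/5, 6/5)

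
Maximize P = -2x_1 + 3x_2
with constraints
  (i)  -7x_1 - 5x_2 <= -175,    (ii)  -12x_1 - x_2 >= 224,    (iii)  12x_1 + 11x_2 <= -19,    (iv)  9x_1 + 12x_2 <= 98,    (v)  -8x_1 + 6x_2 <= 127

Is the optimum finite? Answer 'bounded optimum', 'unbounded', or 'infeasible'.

The boundaries -7x_1 - 5x_2 = -175 and 12x_1 + 11x_2 = -19 meet at (2020/17, -2233/17), but that point violates -12x_1 - x_2 ≥ 224. Every candidate vertex is excluded by some other constraint, so the feasible region is empty.

infeasible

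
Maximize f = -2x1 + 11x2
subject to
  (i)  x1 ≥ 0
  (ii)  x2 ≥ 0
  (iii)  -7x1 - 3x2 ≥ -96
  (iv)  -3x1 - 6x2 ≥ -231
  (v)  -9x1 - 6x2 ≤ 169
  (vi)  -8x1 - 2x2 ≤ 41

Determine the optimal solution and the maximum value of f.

x1 = 0, x2 = 32, maximum f = 352

Feasible corners and f = -2x1 + 11x2:
  (0, 0) → f = 0
  (0, 32) → f = 352
  (96/7, 0) → f = -192/7

At the optimal vertex, x1 = 0 and -7x1 - 3x2 = -96.
Solving simultaneously gives x1 = 0, x2 = 32.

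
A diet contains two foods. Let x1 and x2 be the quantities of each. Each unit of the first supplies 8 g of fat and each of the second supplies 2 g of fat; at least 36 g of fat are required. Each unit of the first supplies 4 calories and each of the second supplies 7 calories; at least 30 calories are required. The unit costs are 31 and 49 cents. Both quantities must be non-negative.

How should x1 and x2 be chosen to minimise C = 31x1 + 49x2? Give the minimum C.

x1 = 4, x2 = 2, minimum C = 222

Vertices and C = 31x1 + 49x2:
  (0, 18) → C = 882
  (15/2, 0) → C = 465/2
  (4, 2) → C = 222
The feasible region is unbounded (it extends along (0, 1), (1, 0)), but C strictly increases along every unbounded feasible direction, so there is no improving ray and the minimum is attained at a vertex.

The binding constraints are 8x1 + 2x2 = 36 and 4x1 + 7x2 = 30.
Solving simultaneously gives x1 = 4, x2 = 2.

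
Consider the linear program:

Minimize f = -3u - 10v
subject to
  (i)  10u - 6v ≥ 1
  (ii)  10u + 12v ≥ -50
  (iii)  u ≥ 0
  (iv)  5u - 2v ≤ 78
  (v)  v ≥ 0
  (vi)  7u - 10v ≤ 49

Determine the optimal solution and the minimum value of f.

u = 233/5, v = 155/2, minimum f = -4574/5

Corner points and f = -3u - 10v:
  (233/5, 155/2) → f = -4574/5
  (1/10, 0) → f = -3/10
  (341/18, 301/36) → f = -1264/9
  (7, 0) → f = -21

The optimum lies where 10u - 6v = 1 and 5u - 2v = 78.
Solving simultaneously gives u = 233/5, v = 155/2.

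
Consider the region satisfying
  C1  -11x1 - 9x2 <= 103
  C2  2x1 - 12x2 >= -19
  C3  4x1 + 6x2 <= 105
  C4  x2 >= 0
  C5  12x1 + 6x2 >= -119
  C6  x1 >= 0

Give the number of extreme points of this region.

Of the 15 pairwise boundary intersections, those satisfying every inequality are:
  (191/10, 143/30)
  (0, 19/12)
  (105/4, 0)
  (0, 0)

4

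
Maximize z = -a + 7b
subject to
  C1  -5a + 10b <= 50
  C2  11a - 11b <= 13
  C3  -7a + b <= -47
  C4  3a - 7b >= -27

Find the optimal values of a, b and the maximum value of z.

a = 97/11, b = 84/11, maximum z = 491/11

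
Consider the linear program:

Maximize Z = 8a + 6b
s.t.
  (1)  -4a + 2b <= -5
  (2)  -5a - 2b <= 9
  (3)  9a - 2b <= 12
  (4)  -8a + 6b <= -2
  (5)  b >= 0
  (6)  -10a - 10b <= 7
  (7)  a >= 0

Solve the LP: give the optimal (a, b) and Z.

Corner points and Z = 8a + 6b:
  (7/5, 3/10) → Z = 13
  (5/4, 0) → Z = 10
  (4/3, 0) → Z = 32/3

a = 7/5, b = 3/10, maximum Z = 13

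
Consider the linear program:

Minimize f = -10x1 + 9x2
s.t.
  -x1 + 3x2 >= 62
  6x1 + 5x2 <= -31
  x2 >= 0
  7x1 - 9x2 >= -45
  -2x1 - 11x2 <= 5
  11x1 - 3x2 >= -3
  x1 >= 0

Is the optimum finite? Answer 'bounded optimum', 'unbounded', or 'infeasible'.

infeasible

The boundaries -x1 + 3x2 = 62 and 7x1 - 9x2 = -45 meet at (141/4, 389/12), but that point violates 6x1 + 5x2 ≤ -31. Every candidate vertex is excluded by some other constraint, so the feasible region is empty.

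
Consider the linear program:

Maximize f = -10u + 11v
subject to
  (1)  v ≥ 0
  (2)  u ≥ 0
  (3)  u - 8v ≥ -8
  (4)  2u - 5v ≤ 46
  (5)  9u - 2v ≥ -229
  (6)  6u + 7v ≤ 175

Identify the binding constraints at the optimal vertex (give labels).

(2) and (3)

Corner points and f = -10u + 11v:
  (0, 0) → f = 0
  (23, 0) → f = -230
  (0, 1) → f = 11
  (1344/55, 223/55) → f = -10987/55
  (1197/44, 37/22) → f = -2789/11

The maximum is at (0, 1). Substituting into each constraint, equality holds for (2) and (3); the remaining constraints have slack.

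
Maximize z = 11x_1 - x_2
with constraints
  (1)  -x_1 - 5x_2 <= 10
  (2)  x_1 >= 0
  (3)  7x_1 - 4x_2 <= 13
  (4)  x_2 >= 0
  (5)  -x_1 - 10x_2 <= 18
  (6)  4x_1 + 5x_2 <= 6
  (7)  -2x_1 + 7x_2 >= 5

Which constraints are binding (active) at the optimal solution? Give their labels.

Vertices and z = 11x_1 - x_2:
  (0, 6/5) → z = -6/5
  (0, 5/7) → z = -5/7
  (17/38, 16/19) → z = 155/38

The maximum is at (17/38, 16/19). Substituting into each constraint, equality holds for (6) and (7); the remaining constraints have slack.

(6) and (7)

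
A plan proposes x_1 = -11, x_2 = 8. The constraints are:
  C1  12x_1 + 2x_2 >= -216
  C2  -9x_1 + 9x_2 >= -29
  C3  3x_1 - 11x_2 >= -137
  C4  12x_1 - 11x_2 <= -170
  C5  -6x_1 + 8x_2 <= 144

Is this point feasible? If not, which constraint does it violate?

feasible

C1: -116 ≥ -216 ✓
C2: 171 ≥ -29 ✓
C3: -121 ≥ -137 ✓
C4: -220 ≤ -170 ✓
C5: 130 ≤ 144 ✓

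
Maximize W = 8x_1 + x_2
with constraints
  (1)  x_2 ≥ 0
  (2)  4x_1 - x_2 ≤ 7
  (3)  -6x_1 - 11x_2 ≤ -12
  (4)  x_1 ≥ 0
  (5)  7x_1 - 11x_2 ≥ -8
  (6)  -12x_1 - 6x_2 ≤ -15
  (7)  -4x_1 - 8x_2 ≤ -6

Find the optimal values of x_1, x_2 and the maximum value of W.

x_1 = 85/37, x_2 = 81/37, maximum W = 761/37

Vertices and W = 8x_1 + x_2:
  (89/50, 3/25) → W = 359/25
  (85/37, 81/37) → W = 761/37
  (31/32, 9/16) → W = 133/16
  (39/58, 67/58) → W = 379/58

The optimum lies where 4x_1 - x_2 = 7 and 7x_1 - 11x_2 = -8.
Solving simultaneously gives x_1 = 85/37, x_2 = 81/37.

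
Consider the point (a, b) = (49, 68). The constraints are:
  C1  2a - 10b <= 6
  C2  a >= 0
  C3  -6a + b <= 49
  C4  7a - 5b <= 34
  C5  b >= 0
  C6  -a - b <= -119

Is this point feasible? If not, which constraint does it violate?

not feasible — violates C6

Constraint C6: -a - b = -117, which is not ≤ -119. All other constraints are satisfied.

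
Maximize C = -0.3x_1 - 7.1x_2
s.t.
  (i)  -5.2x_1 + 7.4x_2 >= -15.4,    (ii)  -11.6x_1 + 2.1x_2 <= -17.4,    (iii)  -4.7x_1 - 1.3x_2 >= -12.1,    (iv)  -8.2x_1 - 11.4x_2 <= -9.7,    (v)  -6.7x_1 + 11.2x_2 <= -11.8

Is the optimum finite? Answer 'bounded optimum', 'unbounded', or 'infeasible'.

Corner points and C = -0.3x_1 - 7.1x_2:
  (5478/2077, -473/2077) → C = 17149/20770
  (12367/5998, -1896/2999) → C = 232131/59980
  (7291/4982, -1508/7473) → C = 148517/149460
  (486/331, -58/331) → C = 266/331
  (15086/6135, 2561/6135) → C = -227089/61350
The feasible region has finitely many vertices and no improving ray; the maximum is 232131/59980 at (12367/5998, -1896/2999).

bounded optimum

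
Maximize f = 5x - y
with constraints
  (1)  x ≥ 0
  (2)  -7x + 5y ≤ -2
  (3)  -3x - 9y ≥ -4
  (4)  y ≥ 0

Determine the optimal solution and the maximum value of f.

At the optimal vertex, -3x - 9y = -4 and y = 0.
Solving simultaneously gives x = 4/3, y = 0.

x = 4/3, y = 0, maximum f = 20/3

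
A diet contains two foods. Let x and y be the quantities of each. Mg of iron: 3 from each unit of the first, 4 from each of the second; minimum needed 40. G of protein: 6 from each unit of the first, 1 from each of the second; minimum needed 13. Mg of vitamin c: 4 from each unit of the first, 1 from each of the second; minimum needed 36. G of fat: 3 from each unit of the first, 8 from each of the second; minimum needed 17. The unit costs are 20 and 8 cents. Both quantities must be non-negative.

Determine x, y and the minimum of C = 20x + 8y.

The feasible region is unbounded (it extends along (0, 1), (1, 0)), but C strictly increases along every unbounded feasible direction, so there is no improving ray and the minimum is attained at a vertex.

At the optimal vertex, 3x + 4y = 40 and 4x + y = 36.
Solving simultaneously gives x = 8, y = 4.

x = 8, y = 4, minimum C = 192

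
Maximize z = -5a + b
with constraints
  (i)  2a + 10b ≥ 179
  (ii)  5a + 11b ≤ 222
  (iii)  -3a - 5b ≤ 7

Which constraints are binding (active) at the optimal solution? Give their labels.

(ii) and (iii)

Corner points and z = -5a + b:
  (251/28, 451/28) → z = -201/7
  (-193/4, 551/20) → z = 1344/5
  (-1187/8, 701/8) → z = 1659/2

The maximum is at (-1187/8, 701/8). Substituting into each constraint, equality holds for (ii) and (iii); the remaining constraints have slack.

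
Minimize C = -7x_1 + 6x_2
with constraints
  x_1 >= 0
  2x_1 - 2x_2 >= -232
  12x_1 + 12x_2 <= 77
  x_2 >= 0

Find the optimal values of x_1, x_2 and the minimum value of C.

x_1 = 77/12, x_2 = 0, minimum C = -539/12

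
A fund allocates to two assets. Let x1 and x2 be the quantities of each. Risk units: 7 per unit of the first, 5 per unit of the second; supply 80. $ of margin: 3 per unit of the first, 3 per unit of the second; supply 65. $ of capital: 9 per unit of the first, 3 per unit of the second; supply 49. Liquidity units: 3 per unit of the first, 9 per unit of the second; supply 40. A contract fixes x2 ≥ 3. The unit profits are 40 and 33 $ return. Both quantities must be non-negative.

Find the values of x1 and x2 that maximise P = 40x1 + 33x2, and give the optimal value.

x1 = 13/3, x2 = 3, maximum P = 817/3

Corner points and P = 40x1 + 33x2:
  (0, 40/9) → P = 440/3
  (0, 3) → P = 99
  (13/3, 3) → P = 817/3

At the optimal vertex, 3x1 + 9x2 = 40 and x2 = 3.
Solving simultaneously gives x1 = 13/3, x2 = 3.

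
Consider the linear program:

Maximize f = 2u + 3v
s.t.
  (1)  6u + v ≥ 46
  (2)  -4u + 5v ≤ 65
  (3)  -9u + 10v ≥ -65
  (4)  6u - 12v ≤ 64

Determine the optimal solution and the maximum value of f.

Vertices and f = 2u + 3v:
  (165/34, 287/17) → f = 1026/17
  (175/23, 8/23) → f = 374/23
  (195, 169) → f = 897

u = 195, v = 169, maximum f = 897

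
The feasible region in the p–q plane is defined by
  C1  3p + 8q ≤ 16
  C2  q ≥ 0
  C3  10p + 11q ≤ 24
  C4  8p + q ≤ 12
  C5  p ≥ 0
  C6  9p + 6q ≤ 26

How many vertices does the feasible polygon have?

5

Of the 15 pairwise boundary intersections, those satisfying every inequality are:
  (16/47, 88/47)
  (0, 2)
  (3/2, 0)
  (0, 0)
  (18/13, 12/13)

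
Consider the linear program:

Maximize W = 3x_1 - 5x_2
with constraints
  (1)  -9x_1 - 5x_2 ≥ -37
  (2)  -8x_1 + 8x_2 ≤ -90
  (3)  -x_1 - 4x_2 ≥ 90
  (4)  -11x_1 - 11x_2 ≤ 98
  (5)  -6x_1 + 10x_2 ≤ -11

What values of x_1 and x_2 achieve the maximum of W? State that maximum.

x_1 = 897/44, x_2 = -1289/44, maximum W = 2284/11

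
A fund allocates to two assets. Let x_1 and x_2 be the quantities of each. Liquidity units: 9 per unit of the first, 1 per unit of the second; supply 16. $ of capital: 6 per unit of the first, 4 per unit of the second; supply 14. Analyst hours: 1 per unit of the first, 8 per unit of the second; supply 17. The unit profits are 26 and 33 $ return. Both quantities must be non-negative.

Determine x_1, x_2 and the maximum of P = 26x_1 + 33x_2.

x_1 = 1, x_2 = 2, maximum P = 92

Vertices and P = 26x_1 + 33x_2:
  (0, 0) → P = 0
  (0, 17/8) → P = 561/8
  (16/9, 0) → P = 416/9
  (5/3, 1) → P = 229/3
  (1, 2) → P = 92

The optimum lies where 6x_1 + 4x_2 = 14 and x_1 + 8x_2 = 17.
Solving simultaneously gives x_1 = 1, x_2 = 2.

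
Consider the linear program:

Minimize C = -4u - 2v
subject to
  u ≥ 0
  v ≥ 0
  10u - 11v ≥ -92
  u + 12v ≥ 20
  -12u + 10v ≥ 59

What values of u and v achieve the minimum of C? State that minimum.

Feasible corners and C = -4u - 2v:
  (0, 92/11) → C = -184/11
  (0, 59/10) → C = -59/5
  (271/32, 257/16) → C = -66

u = 271/32, v = 257/16, minimum C = -66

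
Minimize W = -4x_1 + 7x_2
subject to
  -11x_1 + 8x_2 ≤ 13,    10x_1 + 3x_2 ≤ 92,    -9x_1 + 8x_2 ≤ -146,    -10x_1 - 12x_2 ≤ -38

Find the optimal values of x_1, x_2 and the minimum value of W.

x_1 = 11, x_2 = -6, minimum W = -86

Vertices and W = -4x_1 + 7x_2:
  (1174/107, -632/107) → W = -9120/107
  (11, -6) → W = -86
  (514/47, -559/94) → W = -8025/94

At the optimal vertex, 10x_1 + 3x_2 = 92 and -10x_1 - 12x_2 = -38.
Solving simultaneously gives x_1 = 11, x_2 = -6.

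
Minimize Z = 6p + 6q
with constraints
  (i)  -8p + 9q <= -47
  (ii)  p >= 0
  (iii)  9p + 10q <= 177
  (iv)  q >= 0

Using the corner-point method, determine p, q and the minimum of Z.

Feasible corners and Z = 6p + 6q:
  (2063/161, 993/161) → Z = 18336/161
  (47/8, 0) → Z = 141/4
  (59/3, 0) → Z = 118

The binding constraints are -8p + 9q = -47 and q = 0.
Solving simultaneously gives p = 47/8, q = 0.

p = 47/8, q = 0, minimum Z = 141/4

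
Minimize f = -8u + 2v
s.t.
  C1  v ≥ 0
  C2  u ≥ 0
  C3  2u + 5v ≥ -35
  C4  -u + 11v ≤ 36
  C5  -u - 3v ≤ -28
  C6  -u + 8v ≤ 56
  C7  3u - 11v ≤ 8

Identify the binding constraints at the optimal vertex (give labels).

C4 and C7

Extreme points and f = -8u + 2v:
  (100/7, 32/7) → f = -736/7
  (22, 58/11) → f = -1820/11
  (83/5, 19/5) → f = -626/5

The minimum is at (22, 58/11). Substituting into each constraint, equality holds for C4 and C7; the remaining constraints have slack.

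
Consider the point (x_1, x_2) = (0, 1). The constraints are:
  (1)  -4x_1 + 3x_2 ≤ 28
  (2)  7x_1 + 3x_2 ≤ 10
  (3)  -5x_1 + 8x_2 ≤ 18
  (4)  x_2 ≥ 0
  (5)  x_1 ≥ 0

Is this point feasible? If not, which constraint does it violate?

feasible

(1): 3 ≤ 28 ✓
(2): 3 ≤ 10 ✓
(3): 8 ≤ 18 ✓
(4): 1 ≥ 0 ✓
(5): 0 ≥ 0 ✓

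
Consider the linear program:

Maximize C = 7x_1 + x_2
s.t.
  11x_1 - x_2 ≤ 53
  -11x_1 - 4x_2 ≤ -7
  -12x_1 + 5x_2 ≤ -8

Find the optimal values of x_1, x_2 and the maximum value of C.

Vertices and C = 7x_1 + x_2:
  (219/55, -46/5) → C = 1027/55
  (257/43, 548/43) → C = 2347/43
  (67/103, -4/103) → C = 465/103

The optimum lies where 11x_1 - x_2 = 53 and -12x_1 + 5x_2 = -8.
Solving simultaneously gives x_1 = 257/43, x_2 = 548/43.

x_1 = 257/43, x_2 = 548/43, maximum C = 2347/43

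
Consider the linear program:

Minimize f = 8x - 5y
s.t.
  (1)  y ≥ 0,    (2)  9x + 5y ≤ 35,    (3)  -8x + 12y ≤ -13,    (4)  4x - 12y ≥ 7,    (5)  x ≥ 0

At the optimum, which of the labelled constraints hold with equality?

(1) and (4)

Extreme points and f = 8x - 5y:
  (35/9, 0) → f = 280/9
  (7/4, 0) → f = 14
  (455/128, 77/128) → f = 3255/128

The minimum is at (7/4, 0). Substituting into each constraint, equality holds for (1) and (4); the remaining constraints have slack.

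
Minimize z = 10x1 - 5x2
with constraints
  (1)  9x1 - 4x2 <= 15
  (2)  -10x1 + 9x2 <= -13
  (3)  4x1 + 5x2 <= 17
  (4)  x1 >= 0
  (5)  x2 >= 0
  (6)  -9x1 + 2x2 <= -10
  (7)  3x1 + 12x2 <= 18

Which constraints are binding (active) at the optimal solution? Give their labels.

Vertices and z = 10x1 - 5x2:
  (83/41, 33/41) → z = 665/41
  (5/3, 0) → z = 50/3
  (13/10, 0) → z = 13

The minimum is at (13/10, 0). Substituting into each constraint, equality holds for (2) and (5); the remaining constraints have slack.

(2) and (5)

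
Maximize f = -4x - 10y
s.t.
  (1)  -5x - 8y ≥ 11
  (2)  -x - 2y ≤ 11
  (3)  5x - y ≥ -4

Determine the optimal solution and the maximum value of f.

x = 33, y = -22, maximum f = 88

Corner points and f = -4x - 10y:
  (33, -22) → f = 88
  (-43/45, -7/9) → f = 58/5
  (-19/11, -51/11) → f = 586/11

The optimum lies where -5x - 8y = 11 and -x - 2y = 11.
Solving simultaneously gives x = 33, y = -22.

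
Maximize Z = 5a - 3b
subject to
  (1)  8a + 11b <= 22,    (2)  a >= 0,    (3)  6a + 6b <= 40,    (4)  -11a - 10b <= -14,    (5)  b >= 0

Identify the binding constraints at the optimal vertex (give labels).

Extreme points and Z = 5a - 3b:
  (0, 2) → Z = -6
  (11/4, 0) → Z = 55/4
  (0, 7/5) → Z = -21/5
  (14/11, 0) → Z = 70/11

The maximum is at (11/4, 0). Substituting into each constraint, equality holds for (1) and (5); the remaining constraints have slack.

(1) and (5)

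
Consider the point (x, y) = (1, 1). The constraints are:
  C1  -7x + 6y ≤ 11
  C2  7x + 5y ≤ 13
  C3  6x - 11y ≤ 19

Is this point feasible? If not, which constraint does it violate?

feasible

C1: -1 ≤ 11 ✓
C2: 12 ≤ 13 ✓
C3: -5 ≤ 19 ✓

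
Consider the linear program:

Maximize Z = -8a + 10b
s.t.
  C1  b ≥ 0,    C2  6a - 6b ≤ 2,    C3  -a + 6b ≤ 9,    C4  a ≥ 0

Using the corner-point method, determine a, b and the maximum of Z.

a = 0, b = 3/2, maximum Z = 15

Extreme points and Z = -8a + 10b:
  (1/3, 0) → Z = -8/3
  (0, 0) → Z = 0
  (11/5, 28/15) → Z = 16/15
  (0, 3/2) → Z = 15

The binding constraints are -a + 6b = 9 and a = 0.
Solving simultaneously gives a = 0, b = 3/2.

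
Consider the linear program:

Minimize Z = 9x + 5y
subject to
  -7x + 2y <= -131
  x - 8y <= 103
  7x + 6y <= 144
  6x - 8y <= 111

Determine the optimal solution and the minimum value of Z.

Corner points and Z = 9x + 5y:
  (537/28, 13/8) → Z = 10121/56
  (413/22, 9/44) → Z = 7479/44
  (909/46, 87/92) → Z = 16797/92

The optimum lies where -7x + 2y = -131 and 6x - 8y = 111.
Solving simultaneously gives x = 413/22, y = 9/44.

x = 413/22, y = 9/44, minimum Z = 7479/44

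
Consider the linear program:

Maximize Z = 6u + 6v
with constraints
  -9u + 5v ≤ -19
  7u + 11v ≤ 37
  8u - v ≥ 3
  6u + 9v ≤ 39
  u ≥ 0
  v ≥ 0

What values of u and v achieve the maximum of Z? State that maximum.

u = 37/7, v = 0, maximum Z = 222/7

Extreme points and Z = 6u + 6v:
  (197/67, 100/67) → Z = 1782/67
  (19/9, 0) → Z = 38/3
  (37/7, 0) → Z = 222/7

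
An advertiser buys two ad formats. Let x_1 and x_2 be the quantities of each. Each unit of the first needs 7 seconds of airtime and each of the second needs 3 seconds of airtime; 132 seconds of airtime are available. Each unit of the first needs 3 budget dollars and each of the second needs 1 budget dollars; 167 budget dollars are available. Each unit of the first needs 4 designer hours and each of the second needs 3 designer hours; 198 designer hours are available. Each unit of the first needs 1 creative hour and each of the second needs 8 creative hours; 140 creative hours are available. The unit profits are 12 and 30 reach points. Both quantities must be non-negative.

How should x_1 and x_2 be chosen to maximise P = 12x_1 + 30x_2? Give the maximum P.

Extreme points and P = 12x_1 + 30x_2:
  (0, 0) → P = 0
  (0, 35/2) → P = 525
  (132/7, 0) → P = 1584/7
  (12, 16) → P = 624

At the optimal vertex, 7x_1 + 3x_2 = 132 and x_1 + 8x_2 = 140.
Solving simultaneously gives x_1 = 12, x_2 = 16.

x_1 = 12, x_2 = 16, maximum P = 624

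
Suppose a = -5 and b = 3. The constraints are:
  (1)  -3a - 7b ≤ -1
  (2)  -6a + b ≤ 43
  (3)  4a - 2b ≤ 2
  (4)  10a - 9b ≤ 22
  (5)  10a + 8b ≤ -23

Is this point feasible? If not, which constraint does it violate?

(1): -6 ≤ -1 ✓
(2): 33 ≤ 43 ✓
(3): -26 ≤ 2 ✓
(4): -77 ≤ 22 ✓
(5): -26 ≤ -23 ✓

feasible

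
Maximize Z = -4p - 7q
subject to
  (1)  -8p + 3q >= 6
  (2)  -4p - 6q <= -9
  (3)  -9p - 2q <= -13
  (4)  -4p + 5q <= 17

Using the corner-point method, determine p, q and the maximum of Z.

p = 27/43, q = 158/43, maximum Z = -1214/43

Corner points and Z = -4p - 7q:
  (27/43, 158/43) → Z = -1214/43
  (3/4, 4) → Z = -31
  (31/53, 205/53) → Z = -1559/53

At the optimal vertex, -8p + 3q = 6 and -9p - 2q = -13.
Solving simultaneously gives p = 27/43, q = 158/43.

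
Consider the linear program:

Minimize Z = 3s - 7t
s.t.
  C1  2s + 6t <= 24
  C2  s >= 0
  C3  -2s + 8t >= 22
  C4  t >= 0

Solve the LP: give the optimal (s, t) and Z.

Corner points and Z = 3s - 7t:
  (0, 4) → Z = -28
  (15/7, 23/7) → Z = -116/7
  (0, 11/4) → Z = -77/4

At the optimal vertex, 2s + 6t = 24 and s = 0.
Solving simultaneously gives s = 0, t = 4.

s = 0, t = 4, minimum Z = -28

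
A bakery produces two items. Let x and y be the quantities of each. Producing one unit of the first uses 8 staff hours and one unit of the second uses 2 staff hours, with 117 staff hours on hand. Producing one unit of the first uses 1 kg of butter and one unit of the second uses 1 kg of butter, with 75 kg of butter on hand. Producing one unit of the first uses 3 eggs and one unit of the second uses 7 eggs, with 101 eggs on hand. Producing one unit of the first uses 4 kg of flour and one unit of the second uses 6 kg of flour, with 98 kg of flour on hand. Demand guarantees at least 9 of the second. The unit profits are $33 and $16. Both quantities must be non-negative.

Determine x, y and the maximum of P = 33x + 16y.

Extreme points and P = 33x + 16y:
  (0, 101/7) → P = 1616/7
  (0, 9) → P = 144
  (8, 11) → P = 440
  (11, 9) → P = 507

x = 11, y = 9, maximum P = 507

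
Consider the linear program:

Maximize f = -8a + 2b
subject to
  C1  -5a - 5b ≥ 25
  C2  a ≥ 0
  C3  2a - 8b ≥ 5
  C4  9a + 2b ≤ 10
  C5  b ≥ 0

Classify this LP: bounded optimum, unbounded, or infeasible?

infeasible

The boundaries -5a - 5b = 25 and a = 0 meet at (0, -5), but that point violates b ≥ 0. Every candidate vertex is excluded by some other constraint, so the feasible region is empty.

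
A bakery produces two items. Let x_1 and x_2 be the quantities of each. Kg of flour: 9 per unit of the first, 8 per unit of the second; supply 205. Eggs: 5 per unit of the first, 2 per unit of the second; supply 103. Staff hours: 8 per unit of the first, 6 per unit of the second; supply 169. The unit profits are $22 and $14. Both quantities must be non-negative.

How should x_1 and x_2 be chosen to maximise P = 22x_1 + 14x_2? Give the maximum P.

x_1 = 20, x_2 = 3/2, maximum P = 461

The optimum lies where 5x_1 + 2x_2 = 103 and 8x_1 + 6x_2 = 169.
Solving simultaneously gives x_1 = 20, x_2 = 3/2.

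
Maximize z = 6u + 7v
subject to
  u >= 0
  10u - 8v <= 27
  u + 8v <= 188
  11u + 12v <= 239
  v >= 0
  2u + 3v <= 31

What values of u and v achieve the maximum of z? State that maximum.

u = 329/46, v = 128/23, maximum z = 1883/23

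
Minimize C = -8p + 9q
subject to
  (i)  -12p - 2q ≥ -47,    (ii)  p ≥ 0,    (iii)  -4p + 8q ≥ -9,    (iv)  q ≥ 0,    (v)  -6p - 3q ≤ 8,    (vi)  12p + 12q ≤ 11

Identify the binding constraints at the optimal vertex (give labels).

(iv) and (vi)

Extreme points and C = -8p + 9q:
  (0, 0) → C = 0
  (0, 11/12) → C = 33/4
  (11/12, 0) → C = -22/3

The minimum is at (11/12, 0). Substituting into each constraint, equality holds for (iv) and (vi); the remaining constraints have slack.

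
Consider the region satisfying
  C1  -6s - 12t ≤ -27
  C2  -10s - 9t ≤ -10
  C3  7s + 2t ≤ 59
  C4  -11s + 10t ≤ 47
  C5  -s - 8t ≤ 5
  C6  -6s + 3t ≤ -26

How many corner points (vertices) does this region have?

Of the 15 pairwise boundary intersections, those satisfying every inequality are:
  (23/3, -19/12)
  (131/30, 1/15)
  (241/27, -47/27)
  (229/33, 172/33)

4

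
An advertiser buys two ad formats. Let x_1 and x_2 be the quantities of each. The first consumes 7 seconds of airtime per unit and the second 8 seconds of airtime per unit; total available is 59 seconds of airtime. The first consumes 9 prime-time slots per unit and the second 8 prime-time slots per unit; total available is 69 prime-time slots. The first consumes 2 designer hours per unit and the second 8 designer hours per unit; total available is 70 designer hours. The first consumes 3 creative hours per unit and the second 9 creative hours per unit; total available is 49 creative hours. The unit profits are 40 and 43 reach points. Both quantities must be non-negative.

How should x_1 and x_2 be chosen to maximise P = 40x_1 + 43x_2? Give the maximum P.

x_1 = 5, x_2 = 3, maximum P = 329

Vertices and P = 40x_1 + 43x_2:
  (0, 0) → P = 0
  (0, 49/9) → P = 2107/9
  (23/3, 0) → P = 920/3
  (5, 3) → P = 329
  (139/39, 166/39) → P = 12698/39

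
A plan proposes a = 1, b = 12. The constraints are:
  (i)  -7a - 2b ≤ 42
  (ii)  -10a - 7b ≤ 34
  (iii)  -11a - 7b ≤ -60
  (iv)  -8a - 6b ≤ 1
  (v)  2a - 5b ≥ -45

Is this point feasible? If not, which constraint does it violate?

not feasible — violates (v)

Constraint (v): 2a - 5b = -58, which is not ≥ -45. All other constraints are satisfied.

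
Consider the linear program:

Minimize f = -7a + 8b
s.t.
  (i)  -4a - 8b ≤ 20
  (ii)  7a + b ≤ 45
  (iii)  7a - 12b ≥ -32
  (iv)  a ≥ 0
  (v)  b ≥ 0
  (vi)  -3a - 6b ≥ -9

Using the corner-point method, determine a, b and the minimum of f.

a = 3, b = 0, minimum f = -21

Feasible corners and f = -7a + 8b:
  (0, 0) → f = 0
  (0, 3/2) → f = 12
  (3, 0) → f = -21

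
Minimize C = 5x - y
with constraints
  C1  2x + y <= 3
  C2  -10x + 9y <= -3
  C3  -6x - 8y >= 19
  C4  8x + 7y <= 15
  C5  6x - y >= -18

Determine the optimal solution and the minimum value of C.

x = -15/4, y = -9/2, minimum C = -57/4

The feasible region is unbounded (it extends along (1, -2), (-1, -6)), but C strictly increases along every unbounded feasible direction, so there is no improving ray and the minimum is attained at a vertex.

The binding constraints are -10x + 9y = -3 and 6x - y = -18.
Solving simultaneously gives x = -15/4, y = -9/2.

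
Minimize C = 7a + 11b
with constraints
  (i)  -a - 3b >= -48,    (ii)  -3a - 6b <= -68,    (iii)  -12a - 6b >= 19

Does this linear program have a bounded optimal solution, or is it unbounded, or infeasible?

Vertices and C = 7a + 11b:
  (-28, 76/3) → C = 248/3
  (-23/2, 119/6) → C = 413/3
  (-29/3, 97/6) → C = 661/6
The feasible region has finitely many vertices and no improving ray; the minimum is 248/3 at (-28, 76/3).

bounded optimum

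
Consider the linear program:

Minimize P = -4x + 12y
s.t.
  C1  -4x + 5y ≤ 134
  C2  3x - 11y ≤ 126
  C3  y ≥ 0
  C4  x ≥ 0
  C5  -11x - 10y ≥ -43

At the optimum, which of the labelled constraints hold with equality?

C3 and C5

Vertices and P = -4x + 12y:
  (0, 0) → P = 0
  (43/11, 0) → P = -172/11
  (0, 43/10) → P = 258/5

The minimum is at (43/11, 0). Substituting into each constraint, equality holds for C3 and C5; the remaining constraints have slack.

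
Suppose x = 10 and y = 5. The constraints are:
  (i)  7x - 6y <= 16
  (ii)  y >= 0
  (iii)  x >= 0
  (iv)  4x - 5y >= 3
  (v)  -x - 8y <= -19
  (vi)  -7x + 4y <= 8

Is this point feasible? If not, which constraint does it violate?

Constraint (i): 7x - 6y = 40, which is not ≤ 16. All other constraints are satisfied.

not feasible — violates (i)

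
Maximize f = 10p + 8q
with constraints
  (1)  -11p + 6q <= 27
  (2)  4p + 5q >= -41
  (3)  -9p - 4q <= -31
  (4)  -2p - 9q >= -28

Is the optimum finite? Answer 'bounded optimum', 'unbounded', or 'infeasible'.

From the feasible point (11, -17), moving in the direction (9, -2) keeps every constraint satisfied while f increases without bound.

unbounded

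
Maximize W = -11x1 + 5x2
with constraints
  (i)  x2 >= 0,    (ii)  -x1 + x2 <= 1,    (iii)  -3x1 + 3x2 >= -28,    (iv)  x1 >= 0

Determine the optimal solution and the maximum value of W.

Corner points and W = -11x1 + 5x2:
  (28/3, 0) → W = -308/3
  (0, 0) → W = 0
  (0, 1) → W = 5
The feasible region is unbounded (it extends along (1, 1)), but W strictly decreases along every unbounded feasible direction, so there is no improving ray and the maximum is attained at a vertex.

The binding constraints are -x1 + x2 = 1 and x1 = 0.
Solving simultaneously gives x1 = 0, x2 = 1.

x1 = 0, x2 = 1, maximum W = 5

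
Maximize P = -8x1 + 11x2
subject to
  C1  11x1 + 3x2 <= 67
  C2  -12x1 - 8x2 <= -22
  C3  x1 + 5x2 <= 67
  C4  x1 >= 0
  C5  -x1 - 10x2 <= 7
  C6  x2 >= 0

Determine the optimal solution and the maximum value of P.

x1 = 0, x2 = 67/5, maximum P = 737/5

Vertices and P = -8x1 + 11x2:
  (67/26, 335/26) → P = 3149/26
  (67/11, 0) → P = -536/11
  (0, 11/4) → P = 121/4
  (11/6, 0) → P = -44/3
  (0, 67/5) → P = 737/5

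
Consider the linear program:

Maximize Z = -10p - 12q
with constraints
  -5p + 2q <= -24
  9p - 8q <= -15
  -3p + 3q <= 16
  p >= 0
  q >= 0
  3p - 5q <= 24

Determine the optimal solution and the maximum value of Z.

Vertices and Z = -10p - 12q:
  (111/11, 291/22) → Z = -2856/11
  (104/9, 152/9) → Z = -2864/9
  (83/3, 33) → Z = -2018/3

The optimum lies where -5p + 2q = -24 and 9p - 8q = -15.
Solving simultaneously gives p = 111/11, q = 291/22.

p = 111/11, q = 291/22, maximum Z = -2856/11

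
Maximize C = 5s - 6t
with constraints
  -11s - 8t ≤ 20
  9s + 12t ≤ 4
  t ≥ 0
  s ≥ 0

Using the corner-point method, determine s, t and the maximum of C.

The optimum lies where 9s + 12t = 4 and t = 0.
Solving simultaneously gives s = 4/9, t = 0.

s = 4/9, t = 0, maximum C = 20/9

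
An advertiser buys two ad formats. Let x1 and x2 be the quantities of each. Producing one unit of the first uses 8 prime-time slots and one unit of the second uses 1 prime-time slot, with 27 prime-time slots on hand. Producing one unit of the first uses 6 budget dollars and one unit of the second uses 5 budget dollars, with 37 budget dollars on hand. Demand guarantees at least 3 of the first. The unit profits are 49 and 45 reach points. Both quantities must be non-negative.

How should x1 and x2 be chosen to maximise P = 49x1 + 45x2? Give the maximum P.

Extreme points and P = 49x1 + 45x2:
  (27/8, 0) → P = 1323/8
  (3, 0) → P = 147
  (3, 3) → P = 282

The binding constraints are 8x1 + x2 = 27 and x1 = 3.
Solving simultaneously gives x1 = 3, x2 = 3.

x1 = 3, x2 = 3, maximum P = 282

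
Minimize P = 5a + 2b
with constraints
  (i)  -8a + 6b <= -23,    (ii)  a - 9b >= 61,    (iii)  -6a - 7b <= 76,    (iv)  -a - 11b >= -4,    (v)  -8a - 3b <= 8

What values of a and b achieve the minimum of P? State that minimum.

Vertices and P = 5a + 2b:
  (707/20, -57/20) → P = 3421/20
  (37/25, -496/75) → P = -437/75
  (86/19, -280/19) → P = -130/19
The feasible region is unbounded (it extends along (7, -6), (11, -1)), but P strictly increases along every unbounded feasible direction, so there is no improving ray and the minimum is attained at a vertex.

The binding constraints are -6a - 7b = 76 and -8a - 3b = 8.
Solving simultaneously gives a = 86/19, b = -280/19.

a = 86/19, b = -280/19, minimum P = -130/19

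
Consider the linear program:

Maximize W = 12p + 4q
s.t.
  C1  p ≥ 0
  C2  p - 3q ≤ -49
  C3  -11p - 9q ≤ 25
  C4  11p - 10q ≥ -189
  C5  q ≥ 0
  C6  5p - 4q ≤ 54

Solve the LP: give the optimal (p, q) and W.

p = 216, q = 513/2, maximum W = 3618

Vertices and W = 12p + 4q:
  (0, 49/3) → W = 196/3
  (0, 189/10) → W = 378/5
  (358/11, 299/11) → W = 5492/11
  (216, 513/2) → W = 3618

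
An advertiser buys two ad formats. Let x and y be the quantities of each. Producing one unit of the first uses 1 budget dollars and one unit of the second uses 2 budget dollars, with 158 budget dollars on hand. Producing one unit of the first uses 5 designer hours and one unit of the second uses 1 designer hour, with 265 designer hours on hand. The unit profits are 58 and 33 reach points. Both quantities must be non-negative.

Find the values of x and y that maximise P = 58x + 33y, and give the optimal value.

x = 124/3, y = 175/3, maximum P = 12967/3

Feasible corners and P = 58x + 33y:
  (0, 0) → P = 0
  (0, 79) → P = 2607
  (53, 0) → P = 3074
  (124/3, 175/3) → P = 12967/3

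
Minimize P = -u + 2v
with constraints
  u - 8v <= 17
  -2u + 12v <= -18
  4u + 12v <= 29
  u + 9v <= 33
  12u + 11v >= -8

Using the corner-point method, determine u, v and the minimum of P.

u = 109/11, v = -39/44, minimum P = -257/22

At the optimal vertex, u - 8v = 17 and 4u + 12v = 29.
Solving simultaneously gives u = 109/11, v = -39/44.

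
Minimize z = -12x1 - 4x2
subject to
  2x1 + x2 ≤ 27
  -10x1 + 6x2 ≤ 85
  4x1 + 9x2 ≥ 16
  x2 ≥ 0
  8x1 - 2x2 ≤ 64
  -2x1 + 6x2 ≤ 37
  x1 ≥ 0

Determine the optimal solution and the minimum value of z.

x1 = 59/6, x2 = 22/3, minimum z = -442/3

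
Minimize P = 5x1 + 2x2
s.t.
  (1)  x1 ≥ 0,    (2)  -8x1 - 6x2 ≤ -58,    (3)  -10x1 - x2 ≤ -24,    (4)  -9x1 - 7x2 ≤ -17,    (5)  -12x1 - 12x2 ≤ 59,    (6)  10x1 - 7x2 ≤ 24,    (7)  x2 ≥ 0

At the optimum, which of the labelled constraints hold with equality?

(2) and (3)

Vertices and P = 5x1 + 2x2:
  (0, 24) → P = 48
  (43/26, 97/13) → P = 603/26
  (275/58, 97/29) → P = 1763/58
The feasible region is unbounded (it extends along (0, 1), (7, 10)), but P strictly increases along every unbounded feasible direction, so there is no improving ray and the minimum is attained at a vertex.

The minimum is at (43/26, 97/13). Substituting into each constraint, equality holds for (2) and (3); the remaining constraints have slack.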